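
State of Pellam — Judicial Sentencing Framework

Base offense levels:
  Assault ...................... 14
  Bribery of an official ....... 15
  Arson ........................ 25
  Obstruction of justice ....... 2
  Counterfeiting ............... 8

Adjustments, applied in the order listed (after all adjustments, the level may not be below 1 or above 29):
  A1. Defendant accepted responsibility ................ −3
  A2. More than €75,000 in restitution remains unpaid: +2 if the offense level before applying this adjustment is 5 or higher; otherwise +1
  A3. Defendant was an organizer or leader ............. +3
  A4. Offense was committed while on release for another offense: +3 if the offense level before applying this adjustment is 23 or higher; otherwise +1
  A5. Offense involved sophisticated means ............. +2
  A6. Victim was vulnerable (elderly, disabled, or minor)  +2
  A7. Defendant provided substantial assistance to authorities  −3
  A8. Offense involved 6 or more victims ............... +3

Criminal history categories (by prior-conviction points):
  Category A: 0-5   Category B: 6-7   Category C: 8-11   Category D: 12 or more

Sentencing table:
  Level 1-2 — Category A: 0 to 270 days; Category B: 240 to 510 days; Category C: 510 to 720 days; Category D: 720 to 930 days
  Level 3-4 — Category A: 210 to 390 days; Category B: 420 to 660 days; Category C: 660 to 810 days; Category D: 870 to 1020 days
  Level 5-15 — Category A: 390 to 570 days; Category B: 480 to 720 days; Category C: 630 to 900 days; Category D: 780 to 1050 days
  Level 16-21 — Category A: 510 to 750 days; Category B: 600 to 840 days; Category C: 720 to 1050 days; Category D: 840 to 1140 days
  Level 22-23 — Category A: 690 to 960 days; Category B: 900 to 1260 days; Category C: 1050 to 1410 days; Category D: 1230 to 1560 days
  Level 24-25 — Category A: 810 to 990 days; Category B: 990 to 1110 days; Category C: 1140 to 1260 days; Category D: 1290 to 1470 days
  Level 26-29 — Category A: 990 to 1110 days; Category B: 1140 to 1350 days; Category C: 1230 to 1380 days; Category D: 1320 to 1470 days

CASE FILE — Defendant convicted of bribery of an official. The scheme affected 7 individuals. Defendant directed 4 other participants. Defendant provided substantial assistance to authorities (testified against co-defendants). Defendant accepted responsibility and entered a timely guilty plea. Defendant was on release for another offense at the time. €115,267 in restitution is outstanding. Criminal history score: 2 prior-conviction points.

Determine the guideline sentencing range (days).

Base offense level for bribery of an official: 15.
A1 applies: 15 − 3 = 12.
A2 applies (level before this adjustment is 12 ≥ 5, so +2): 12 + 2 = 14.
A3 applies: 14 + 3 = 17.
A4 applies (level before this adjustment is 17 < 23, so +1): 17 + 1 = 18.
A5 does not apply.
A6 does not apply.
A7 applies: 18 − 3 = 15.
A8 applies: 15 + 3 = 18.
Final offense level: 18.
Criminal history: 2 prior points → Category A (0-5).
Level 18 falls in the 16-21 band.
Grid: Level 16-21 × Category A = 510-750 days.

510-750 days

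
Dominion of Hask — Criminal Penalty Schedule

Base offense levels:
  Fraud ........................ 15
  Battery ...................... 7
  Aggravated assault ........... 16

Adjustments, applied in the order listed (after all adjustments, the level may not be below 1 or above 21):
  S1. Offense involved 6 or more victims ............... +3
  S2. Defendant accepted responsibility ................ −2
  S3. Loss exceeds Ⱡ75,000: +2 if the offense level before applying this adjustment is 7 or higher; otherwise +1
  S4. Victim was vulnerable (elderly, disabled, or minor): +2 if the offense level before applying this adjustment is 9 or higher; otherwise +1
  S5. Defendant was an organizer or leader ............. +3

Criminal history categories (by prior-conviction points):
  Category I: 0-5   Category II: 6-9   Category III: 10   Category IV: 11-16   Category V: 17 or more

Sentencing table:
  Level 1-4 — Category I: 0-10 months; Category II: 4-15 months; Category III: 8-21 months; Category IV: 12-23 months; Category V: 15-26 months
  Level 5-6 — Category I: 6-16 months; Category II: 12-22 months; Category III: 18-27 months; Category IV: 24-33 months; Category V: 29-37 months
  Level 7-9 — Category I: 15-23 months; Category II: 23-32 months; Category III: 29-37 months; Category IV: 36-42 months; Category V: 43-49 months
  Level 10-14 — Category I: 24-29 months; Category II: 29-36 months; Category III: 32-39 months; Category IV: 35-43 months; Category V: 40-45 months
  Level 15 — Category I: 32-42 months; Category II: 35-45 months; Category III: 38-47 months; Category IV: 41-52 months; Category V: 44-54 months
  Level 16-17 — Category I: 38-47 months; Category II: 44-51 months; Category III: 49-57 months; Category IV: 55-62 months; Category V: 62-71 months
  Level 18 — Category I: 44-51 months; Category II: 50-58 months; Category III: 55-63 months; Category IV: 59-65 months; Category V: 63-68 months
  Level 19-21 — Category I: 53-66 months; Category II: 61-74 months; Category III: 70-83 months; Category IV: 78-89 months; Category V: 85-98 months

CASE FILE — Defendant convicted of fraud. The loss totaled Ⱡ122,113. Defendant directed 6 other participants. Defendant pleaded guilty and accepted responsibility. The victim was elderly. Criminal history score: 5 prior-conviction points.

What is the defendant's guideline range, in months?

53-66 months

Base offense level for fraud: 15.
S1 does not apply.
S2 applies: 15 − 2 = 13.
S3 applies (level before this adjustment is 13 ≥ 7, so +2): 13 + 2 = 15.
S4 applies (level before this adjustment is 15 ≥ 9, so +2): 15 + 2 = 17.
S5 applies: 17 + 3 = 20.
Final offense level: 20.
Criminal history: 5 prior points → Category I (0-5).
Level 20 falls in the 19-21 band.
Grid: Level 19-21 × Category I = 53-66 months.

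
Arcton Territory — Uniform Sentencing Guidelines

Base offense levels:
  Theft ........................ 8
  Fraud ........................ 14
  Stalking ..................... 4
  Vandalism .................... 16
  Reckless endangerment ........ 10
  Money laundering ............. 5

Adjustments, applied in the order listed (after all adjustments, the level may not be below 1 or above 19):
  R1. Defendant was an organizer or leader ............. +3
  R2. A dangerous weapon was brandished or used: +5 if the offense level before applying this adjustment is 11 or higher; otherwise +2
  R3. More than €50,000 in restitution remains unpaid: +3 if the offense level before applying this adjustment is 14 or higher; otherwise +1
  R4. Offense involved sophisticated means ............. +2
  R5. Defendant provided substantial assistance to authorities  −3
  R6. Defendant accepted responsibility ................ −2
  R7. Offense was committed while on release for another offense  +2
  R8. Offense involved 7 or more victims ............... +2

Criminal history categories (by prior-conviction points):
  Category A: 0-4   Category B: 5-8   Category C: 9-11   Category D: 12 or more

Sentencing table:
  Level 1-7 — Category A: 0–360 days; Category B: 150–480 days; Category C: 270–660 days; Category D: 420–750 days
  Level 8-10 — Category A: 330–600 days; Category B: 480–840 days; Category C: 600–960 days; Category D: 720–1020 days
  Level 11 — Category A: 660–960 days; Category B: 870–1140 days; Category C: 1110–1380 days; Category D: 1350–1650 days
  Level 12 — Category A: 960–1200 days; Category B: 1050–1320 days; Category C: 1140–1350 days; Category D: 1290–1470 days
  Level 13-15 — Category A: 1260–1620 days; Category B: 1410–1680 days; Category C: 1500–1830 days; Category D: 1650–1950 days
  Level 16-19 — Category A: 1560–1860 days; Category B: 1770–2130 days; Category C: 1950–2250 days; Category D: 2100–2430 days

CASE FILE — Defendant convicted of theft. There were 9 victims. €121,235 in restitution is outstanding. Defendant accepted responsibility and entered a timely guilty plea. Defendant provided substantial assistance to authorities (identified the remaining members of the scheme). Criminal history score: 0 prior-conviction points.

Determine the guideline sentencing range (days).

Base offense level for theft: 8.
R1 does not apply.
R3 applies (level before this adjustment is 8 < 14, so +1): 8 + 1 = 9.
R4 does not apply.
R5 applies: 9 − 3 = 6.
R6 applies: 6 − 2 = 4.
R8 applies: 4 + 2 = 6.
Final offense level: 6.
Criminal history: 0 prior points → Category A (0-4).
Level 6 falls in the 1-7 band.
Grid: Level 1-7 × Category A = 0-360 days.

0-360 days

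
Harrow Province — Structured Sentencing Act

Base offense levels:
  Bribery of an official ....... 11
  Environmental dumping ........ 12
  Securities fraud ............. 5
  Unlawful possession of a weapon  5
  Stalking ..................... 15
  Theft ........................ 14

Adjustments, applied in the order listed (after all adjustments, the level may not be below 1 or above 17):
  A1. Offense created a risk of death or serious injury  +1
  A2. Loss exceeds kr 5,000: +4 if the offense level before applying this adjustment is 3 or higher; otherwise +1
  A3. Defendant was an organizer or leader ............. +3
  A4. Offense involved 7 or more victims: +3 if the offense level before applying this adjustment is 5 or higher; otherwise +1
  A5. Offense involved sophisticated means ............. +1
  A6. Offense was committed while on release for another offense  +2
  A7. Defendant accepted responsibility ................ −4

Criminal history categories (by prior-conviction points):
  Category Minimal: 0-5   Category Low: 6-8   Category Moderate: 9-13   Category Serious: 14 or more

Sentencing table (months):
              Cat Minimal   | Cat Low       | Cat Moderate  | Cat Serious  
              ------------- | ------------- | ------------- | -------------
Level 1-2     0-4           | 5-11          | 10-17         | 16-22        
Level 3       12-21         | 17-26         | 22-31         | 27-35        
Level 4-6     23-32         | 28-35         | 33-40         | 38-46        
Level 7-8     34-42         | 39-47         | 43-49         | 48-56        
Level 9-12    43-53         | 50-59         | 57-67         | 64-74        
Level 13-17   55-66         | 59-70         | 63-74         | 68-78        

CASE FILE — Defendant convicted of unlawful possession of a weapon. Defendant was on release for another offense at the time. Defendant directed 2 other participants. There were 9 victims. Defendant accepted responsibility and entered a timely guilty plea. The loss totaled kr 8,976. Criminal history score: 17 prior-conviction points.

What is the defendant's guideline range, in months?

Base offense level for unlawful possession of a weapon: 5.
A1 does not apply.
A2 applies (level before this adjustment is 5 ≥ 3, so +4): 5 + 4 = 9.
A3 applies: 9 + 3 = 12.
A4 applies (level before this adjustment is 12 ≥ 5, so +3): 12 + 3 = 15.
A6 applies: 15 + 2 = 17.
A7 applies: 17 − 4 = 13.
Final offense level: 13.
Criminal history: 17 prior points → Category Serious (14+).
Level 13 falls in the 13-17 band.
Grid: Level 13-17 × Category Serious = 68-78 months.

68-78 months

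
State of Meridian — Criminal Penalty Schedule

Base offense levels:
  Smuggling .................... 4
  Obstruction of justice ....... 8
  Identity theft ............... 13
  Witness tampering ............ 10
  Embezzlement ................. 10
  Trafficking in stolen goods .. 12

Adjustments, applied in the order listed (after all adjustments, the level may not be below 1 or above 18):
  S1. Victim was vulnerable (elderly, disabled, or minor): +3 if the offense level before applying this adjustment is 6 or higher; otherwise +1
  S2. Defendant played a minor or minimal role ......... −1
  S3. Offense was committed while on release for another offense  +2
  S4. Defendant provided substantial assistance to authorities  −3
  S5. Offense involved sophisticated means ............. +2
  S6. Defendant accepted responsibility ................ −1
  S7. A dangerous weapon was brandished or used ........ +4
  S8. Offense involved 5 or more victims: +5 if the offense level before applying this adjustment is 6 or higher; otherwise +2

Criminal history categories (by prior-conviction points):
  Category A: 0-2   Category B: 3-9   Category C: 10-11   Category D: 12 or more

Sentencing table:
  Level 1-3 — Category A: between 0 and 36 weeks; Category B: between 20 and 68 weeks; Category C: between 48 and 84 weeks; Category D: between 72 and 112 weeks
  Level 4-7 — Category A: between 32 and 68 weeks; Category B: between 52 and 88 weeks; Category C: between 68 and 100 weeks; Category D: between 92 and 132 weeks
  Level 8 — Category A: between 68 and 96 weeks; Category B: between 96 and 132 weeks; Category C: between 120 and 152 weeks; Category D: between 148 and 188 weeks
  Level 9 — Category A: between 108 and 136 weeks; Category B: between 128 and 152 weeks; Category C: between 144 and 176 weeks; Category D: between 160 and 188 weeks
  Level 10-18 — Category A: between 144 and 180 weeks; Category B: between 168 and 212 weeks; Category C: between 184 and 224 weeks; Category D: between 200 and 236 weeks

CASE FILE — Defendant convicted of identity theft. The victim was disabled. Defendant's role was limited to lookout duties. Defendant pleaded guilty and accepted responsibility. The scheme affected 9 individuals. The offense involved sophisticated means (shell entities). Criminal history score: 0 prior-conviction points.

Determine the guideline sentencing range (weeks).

Base offense level for identity theft: 13.
S1 applies (level before this adjustment is 13 ≥ 6, so +3): 13 + 3 = 16.
S2 applies: 16 − 1 = 15.
S3 does not apply.
S4 does not apply.
S5 applies: 15 + 2 = 17.
S6 applies: 17 − 1 = 16.
S7 does not apply.
S8 applies (level before this adjustment is 16 ≥ 6, so +5): 16 + 5 = 21.
Level 21 exceeds the maximum of 18; capped at 18.
Final offense level: 18.
Criminal history: 0 prior points → Category A (0-2).
Level 18 falls in the 10-18 band.
Grid: Level 10-18 × Category A = 144-180 weeks.

144-180 weeks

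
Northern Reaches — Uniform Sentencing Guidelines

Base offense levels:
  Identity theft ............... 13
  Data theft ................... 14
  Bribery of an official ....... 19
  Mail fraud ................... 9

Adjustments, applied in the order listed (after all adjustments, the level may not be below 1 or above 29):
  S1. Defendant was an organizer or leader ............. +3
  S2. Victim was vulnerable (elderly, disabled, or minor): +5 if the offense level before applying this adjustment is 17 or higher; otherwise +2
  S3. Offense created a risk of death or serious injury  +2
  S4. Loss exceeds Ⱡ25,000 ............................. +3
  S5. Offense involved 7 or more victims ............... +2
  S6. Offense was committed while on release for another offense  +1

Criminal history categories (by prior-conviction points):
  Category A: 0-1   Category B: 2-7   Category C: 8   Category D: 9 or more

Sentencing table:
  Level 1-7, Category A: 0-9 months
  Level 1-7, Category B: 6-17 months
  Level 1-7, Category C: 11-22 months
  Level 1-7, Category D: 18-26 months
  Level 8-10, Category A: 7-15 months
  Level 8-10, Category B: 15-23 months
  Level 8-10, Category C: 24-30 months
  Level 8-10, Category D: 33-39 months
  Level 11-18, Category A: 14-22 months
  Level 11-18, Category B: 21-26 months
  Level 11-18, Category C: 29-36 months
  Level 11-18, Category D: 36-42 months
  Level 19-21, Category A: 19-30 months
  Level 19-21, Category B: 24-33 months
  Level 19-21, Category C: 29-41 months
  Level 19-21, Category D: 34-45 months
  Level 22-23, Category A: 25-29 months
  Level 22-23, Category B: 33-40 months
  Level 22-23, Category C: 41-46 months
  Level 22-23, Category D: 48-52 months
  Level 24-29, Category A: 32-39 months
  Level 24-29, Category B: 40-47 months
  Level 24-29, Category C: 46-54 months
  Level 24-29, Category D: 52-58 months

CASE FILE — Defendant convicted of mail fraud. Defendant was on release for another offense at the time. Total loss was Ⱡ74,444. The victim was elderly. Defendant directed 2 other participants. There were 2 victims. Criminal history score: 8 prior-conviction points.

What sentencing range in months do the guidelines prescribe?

Base offense level for mail fraud: 9.
S1 applies: 9 + 3 = 12.
S2 applies (level before this adjustment is 12 < 17, so +2): 12 + 2 = 14.
S3 does not apply.
S4 applies: 14 + 3 = 17.
S5 does not apply.
S6 applies: 17 + 1 = 18.
Final offense level: 18.
Criminal history: 8 prior points → Category C (8).
Level 18 falls in the 11-18 band.
Grid: Level 11-18 × Category C = 29-36 months.

29-36 months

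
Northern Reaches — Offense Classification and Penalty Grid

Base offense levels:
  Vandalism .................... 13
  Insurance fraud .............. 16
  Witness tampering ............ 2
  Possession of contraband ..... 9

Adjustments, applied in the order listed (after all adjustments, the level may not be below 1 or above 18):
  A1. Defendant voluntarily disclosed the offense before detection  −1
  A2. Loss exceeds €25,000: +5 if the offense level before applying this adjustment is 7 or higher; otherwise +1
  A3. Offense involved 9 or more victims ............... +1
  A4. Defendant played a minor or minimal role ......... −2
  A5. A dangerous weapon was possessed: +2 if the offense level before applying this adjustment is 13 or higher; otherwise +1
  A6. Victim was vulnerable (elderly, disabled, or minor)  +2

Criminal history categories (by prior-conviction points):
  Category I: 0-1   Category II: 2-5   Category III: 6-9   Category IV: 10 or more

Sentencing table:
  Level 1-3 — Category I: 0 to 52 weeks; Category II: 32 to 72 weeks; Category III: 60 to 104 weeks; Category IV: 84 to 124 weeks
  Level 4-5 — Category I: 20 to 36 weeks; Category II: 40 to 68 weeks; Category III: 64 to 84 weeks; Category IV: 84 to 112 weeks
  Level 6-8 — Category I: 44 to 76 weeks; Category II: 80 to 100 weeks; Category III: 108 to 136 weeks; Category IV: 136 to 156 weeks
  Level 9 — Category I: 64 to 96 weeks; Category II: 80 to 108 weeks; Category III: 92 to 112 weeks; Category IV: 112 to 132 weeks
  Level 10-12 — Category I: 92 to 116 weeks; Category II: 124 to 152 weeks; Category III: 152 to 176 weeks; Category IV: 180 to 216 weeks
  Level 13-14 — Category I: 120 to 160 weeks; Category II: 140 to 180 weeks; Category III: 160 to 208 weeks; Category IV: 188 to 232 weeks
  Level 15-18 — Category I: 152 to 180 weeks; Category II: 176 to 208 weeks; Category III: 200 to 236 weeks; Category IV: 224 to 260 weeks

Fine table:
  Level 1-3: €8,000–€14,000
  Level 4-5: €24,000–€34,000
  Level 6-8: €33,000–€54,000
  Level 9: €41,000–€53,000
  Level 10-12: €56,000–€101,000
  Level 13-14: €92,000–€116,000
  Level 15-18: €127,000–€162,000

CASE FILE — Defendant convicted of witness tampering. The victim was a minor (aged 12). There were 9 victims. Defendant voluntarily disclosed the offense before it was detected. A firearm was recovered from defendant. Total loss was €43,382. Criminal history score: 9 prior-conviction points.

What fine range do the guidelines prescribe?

€33,000–€54,000

Base offense level for witness tampering: 2.
A1 applies: 2 − 1 = 1.
A2 applies (level before this adjustment is 1 < 7, so +1): 1 + 1 = 2.
A3 applies: 2 + 1 = 3.
A5 applies (level before this adjustment is 3 < 13, so +1): 3 + 1 = 4.
A6 applies: 4 + 2 = 6.
Final offense level: 6.
Level 6 falls in the 6-8 band.
Fine table: Level 6-8 → €33,000–€54,000.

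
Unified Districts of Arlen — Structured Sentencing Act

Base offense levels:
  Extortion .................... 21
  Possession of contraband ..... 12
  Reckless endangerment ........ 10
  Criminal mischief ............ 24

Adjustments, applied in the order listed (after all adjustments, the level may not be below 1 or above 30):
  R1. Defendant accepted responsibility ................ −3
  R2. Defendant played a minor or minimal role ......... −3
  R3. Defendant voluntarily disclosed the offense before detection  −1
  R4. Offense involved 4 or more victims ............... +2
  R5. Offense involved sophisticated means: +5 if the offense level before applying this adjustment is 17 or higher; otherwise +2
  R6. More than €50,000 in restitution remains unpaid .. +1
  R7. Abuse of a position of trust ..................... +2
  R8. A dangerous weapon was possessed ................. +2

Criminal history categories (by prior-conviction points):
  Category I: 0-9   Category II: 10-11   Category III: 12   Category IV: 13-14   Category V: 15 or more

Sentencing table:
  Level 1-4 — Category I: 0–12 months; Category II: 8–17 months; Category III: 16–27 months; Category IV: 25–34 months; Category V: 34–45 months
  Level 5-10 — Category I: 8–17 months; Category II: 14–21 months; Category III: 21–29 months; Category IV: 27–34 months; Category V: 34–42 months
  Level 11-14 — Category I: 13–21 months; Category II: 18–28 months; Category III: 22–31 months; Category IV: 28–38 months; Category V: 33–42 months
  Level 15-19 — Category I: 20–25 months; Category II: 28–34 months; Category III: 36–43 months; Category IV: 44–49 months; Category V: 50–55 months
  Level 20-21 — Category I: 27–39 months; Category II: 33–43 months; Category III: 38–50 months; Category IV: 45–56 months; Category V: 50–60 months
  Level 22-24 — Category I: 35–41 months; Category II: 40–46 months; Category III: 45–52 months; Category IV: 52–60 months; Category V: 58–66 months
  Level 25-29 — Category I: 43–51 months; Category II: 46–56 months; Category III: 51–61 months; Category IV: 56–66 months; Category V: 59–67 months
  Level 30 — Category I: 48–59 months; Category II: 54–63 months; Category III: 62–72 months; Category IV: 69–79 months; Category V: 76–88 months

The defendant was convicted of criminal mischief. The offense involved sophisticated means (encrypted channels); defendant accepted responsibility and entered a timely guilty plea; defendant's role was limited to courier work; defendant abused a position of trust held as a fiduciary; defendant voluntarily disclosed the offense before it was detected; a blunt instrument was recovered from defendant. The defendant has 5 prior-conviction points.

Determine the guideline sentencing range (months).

Base offense level for criminal mischief: 24.
R1 applies: 24 − 3 = 21.
R2 applies: 21 − 3 = 18.
R3 applies: 18 − 1 = 17.
R4 does not apply.
R5 applies (level before this adjustment is 17 ≥ 17, so +5): 17 + 5 = 22.
R7 applies: 22 + 2 = 24.
R8 applies: 24 + 2 = 26.
Final offense level: 26.
Criminal history: 5 prior points → Category I (0-9).
Level 26 falls in the 25-29 band.
Grid: Level 25-29 × Category I = 43-51 months.

43-51 months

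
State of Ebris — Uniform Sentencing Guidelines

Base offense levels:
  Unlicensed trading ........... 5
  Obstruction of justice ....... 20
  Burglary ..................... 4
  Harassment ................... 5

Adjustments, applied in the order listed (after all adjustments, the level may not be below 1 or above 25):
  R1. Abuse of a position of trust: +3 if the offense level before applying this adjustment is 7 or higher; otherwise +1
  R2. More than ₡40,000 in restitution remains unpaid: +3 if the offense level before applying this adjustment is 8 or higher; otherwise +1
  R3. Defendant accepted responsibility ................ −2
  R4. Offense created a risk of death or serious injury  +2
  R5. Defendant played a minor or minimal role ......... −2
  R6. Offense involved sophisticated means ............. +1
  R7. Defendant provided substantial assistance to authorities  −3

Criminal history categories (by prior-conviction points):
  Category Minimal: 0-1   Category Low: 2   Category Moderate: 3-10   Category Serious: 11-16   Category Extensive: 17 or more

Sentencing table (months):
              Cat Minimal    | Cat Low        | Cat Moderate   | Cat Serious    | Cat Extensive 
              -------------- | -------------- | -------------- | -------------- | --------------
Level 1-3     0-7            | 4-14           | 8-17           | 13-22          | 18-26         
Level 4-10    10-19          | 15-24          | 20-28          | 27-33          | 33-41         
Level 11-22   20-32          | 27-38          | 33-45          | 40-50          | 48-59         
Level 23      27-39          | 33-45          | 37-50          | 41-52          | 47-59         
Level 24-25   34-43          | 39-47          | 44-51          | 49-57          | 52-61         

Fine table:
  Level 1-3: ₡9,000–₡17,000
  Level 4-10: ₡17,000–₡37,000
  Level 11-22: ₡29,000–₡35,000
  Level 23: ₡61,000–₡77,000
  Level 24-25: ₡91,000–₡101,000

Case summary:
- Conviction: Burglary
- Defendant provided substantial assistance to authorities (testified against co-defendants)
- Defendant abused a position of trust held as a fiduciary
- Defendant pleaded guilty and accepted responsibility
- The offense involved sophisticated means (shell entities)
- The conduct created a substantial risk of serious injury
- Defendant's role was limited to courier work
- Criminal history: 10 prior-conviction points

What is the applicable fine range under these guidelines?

₡9,000–₡17,000

Base offense level for burglary: 4.
R1 applies (level before this adjustment is 4 < 7, so +1): 4 + 1 = 5.
R2 does not apply.
R3 applies: 5 − 2 = 3.
R4 applies: 3 + 2 = 5.
R5 applies: 5 − 2 = 3.
R6 applies: 3 + 1 = 4.
R7 applies: 4 − 3 = 1.
Final offense level: 1.
Level 1 falls in the 1-3 band.
Fine table: Level 1-3 → ₡9,000–₡17,000.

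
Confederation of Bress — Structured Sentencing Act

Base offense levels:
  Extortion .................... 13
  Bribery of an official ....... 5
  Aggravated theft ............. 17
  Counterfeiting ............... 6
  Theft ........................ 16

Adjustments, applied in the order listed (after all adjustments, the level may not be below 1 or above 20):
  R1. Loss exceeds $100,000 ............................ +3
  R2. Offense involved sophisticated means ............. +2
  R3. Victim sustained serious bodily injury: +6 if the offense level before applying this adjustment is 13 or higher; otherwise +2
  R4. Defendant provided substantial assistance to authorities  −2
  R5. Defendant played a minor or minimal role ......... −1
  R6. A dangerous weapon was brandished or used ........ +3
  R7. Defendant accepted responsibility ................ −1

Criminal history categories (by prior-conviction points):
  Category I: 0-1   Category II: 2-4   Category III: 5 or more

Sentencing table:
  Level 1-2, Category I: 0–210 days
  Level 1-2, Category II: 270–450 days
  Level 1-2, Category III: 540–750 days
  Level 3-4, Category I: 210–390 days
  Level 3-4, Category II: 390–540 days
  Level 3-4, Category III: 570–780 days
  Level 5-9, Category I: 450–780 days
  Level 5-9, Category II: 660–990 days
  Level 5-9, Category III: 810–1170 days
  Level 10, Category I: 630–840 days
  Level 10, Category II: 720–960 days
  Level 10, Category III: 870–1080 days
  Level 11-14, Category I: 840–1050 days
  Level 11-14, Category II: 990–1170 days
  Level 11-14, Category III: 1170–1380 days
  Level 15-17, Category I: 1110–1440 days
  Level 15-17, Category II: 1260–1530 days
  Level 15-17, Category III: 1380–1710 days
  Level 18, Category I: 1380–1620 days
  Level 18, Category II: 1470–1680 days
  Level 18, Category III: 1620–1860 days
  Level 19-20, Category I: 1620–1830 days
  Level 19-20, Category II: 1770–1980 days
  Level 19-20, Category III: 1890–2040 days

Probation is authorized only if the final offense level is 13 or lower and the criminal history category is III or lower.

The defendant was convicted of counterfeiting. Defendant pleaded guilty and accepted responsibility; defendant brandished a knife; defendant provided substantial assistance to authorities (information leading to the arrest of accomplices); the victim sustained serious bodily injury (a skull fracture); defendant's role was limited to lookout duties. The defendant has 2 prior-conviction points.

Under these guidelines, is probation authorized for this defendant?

Base offense level for counterfeiting: 6.
R1 does not apply.
R2 does not apply.
R3 applies (level before this adjustment is 6 < 13, so +2): 6 + 2 = 8.
R4 applies: 8 − 2 = 6.
R5 applies: 6 − 1 = 5.
R6 applies: 5 + 3 = 8.
R7 applies: 8 − 1 = 7.
Final offense level: 7.
Criminal history: 2 prior points → Category II (2-4).
Level 7 falls in the 5-9 band.
Grid: Level 5-9 × Category II = 660-990 days.
Probation check: level 7 ≤ 13 and category II ≤ III → eligible.

Yes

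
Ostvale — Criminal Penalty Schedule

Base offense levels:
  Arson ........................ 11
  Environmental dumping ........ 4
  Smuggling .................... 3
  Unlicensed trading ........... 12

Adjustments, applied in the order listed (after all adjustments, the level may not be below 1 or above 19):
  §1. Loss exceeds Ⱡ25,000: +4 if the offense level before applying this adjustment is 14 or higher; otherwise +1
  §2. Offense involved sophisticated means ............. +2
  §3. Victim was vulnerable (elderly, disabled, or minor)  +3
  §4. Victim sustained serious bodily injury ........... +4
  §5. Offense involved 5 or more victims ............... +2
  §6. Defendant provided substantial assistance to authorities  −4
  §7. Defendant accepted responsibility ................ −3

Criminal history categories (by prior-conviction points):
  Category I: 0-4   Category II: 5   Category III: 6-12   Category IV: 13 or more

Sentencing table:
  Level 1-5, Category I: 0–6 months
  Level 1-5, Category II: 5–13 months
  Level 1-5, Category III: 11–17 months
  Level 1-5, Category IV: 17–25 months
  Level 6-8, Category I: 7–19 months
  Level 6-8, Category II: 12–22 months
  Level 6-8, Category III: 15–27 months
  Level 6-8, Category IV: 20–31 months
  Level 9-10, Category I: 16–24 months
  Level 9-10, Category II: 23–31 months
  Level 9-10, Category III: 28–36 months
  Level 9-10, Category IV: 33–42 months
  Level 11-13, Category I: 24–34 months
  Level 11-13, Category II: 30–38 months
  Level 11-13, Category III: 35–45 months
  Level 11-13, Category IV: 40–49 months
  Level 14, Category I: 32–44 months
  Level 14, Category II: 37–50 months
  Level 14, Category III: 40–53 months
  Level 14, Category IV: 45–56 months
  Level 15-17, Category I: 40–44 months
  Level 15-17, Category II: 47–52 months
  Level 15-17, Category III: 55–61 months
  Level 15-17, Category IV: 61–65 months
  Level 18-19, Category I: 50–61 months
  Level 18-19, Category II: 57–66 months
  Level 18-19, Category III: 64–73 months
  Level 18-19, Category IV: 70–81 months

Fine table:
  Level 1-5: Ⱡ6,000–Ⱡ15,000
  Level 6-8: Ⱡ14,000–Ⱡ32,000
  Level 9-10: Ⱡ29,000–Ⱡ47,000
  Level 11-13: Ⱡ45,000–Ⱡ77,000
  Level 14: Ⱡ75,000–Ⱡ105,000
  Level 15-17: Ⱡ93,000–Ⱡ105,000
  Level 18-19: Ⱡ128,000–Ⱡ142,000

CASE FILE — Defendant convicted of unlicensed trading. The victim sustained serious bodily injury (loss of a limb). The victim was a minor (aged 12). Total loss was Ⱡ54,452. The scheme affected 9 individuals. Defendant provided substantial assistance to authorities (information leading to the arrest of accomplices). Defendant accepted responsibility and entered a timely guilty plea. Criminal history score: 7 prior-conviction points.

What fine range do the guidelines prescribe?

Ⱡ93,000–Ⱡ105,000

Base offense level for unlicensed trading: 12.
§1 applies (level before this adjustment is 12 < 14, so +1): 12 + 1 = 13.
§3 applies: 13 + 3 = 16.
§4 applies: 16 + 4 = 20.
§5 applies: 20 + 2 = 22.
§6 applies: 22 − 4 = 18.
§7 applies: 18 − 3 = 15.
Final offense level: 15.
Level 15 falls in the 15-17 band.
Fine table: Level 15-17 → Ⱡ93,000–Ⱡ105,000.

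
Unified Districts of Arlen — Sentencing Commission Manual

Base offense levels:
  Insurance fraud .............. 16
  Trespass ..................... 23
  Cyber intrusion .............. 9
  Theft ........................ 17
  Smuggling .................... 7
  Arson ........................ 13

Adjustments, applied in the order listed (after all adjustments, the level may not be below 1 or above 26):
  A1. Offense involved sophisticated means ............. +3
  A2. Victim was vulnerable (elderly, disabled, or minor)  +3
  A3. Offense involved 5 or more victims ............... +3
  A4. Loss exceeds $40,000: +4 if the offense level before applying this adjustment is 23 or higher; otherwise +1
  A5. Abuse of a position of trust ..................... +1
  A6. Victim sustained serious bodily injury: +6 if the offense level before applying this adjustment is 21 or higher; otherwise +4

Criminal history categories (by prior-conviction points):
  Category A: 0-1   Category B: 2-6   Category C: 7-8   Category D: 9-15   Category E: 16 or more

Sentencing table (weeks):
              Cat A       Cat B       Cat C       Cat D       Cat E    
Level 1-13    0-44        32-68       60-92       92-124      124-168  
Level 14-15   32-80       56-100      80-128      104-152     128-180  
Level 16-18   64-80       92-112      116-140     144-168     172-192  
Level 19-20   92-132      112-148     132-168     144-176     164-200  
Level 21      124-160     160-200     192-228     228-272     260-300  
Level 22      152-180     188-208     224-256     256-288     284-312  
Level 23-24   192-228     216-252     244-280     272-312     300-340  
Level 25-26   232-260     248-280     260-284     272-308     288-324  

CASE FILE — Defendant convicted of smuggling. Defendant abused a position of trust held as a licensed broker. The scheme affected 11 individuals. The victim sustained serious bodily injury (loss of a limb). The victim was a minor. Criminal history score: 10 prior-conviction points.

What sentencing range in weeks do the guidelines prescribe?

144-168 weeks

Base offense level for smuggling: 7.
A2 applies: 7 + 3 = 10.
A3 applies: 10 + 3 = 13.
A5 applies: 13 + 1 = 14.
A6 applies (level before this adjustment is 14 < 21, so +4): 14 + 4 = 18.
Final offense level: 18.
Criminal history: 10 prior points → Category D (9-15).
Level 18 falls in the 16-18 band.
Grid: Level 16-18 × Category D = 144-168 weeks.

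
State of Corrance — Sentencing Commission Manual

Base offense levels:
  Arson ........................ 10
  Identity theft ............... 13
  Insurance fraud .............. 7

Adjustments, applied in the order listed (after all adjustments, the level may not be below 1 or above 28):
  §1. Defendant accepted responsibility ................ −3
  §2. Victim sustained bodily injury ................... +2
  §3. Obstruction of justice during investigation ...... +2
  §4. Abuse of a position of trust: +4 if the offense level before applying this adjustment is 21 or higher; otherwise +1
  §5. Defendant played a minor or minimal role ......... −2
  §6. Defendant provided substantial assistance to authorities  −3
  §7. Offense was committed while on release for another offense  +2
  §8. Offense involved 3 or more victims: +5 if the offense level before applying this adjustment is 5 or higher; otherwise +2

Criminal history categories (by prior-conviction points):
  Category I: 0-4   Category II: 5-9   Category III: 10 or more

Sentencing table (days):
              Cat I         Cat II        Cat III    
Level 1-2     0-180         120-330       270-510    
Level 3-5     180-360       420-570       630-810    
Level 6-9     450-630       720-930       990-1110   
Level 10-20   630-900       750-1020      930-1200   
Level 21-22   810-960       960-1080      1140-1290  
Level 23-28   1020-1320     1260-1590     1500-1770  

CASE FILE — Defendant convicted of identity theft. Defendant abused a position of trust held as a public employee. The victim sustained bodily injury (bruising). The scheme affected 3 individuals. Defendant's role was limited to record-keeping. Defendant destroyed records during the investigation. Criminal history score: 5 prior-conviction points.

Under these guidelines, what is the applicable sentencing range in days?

Base offense level for identity theft: 13.
§1 does not apply.
§2 applies: 13 + 2 = 15.
§3 applies: 15 + 2 = 17.
§4 applies (level before this adjustment is 17 < 21, so +1): 17 + 1 = 18.
§5 applies: 18 − 2 = 16.
§7 does not apply.
§8 applies (level before this adjustment is 16 ≥ 5, so +5): 16 + 5 = 21.
Final offense level: 21.
Criminal history: 5 prior points → Category II (5-9).
Level 21 falls in the 21-22 band.
Grid: Level 21-22 × Category II = 960-1080 days.

960-1080 days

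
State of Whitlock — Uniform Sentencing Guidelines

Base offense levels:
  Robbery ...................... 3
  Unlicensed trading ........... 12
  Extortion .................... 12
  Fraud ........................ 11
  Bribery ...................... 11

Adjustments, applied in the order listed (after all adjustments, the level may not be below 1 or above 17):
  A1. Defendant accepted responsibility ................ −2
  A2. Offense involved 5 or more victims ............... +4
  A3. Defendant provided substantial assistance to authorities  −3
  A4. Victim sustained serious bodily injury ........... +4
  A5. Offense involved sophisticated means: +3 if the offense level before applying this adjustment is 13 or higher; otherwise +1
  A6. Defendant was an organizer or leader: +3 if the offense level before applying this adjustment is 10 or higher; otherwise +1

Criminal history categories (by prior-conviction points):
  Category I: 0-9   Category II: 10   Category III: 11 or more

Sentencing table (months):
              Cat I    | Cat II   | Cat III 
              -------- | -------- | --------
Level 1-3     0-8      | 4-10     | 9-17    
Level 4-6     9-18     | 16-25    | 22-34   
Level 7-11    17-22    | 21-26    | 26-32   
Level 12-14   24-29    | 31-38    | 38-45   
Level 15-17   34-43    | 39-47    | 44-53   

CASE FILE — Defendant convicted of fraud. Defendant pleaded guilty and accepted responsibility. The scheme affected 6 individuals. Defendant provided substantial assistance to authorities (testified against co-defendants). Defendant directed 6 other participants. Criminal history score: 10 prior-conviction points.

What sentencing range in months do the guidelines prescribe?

Base offense level for fraud: 11.
A1 applies: 11 − 2 = 9.
A2 applies: 9 + 4 = 13.
A3 applies: 13 − 3 = 10.
A5 does not apply.
A6 applies (level before this adjustment is 10 ≥ 10, so +3): 10 + 3 = 13.
Final offense level: 13.
Criminal history: 10 prior points → Category II (10).
Level 13 falls in the 12-14 band.
Grid: Level 12-14 × Category II = 31-38 months.

31-38 months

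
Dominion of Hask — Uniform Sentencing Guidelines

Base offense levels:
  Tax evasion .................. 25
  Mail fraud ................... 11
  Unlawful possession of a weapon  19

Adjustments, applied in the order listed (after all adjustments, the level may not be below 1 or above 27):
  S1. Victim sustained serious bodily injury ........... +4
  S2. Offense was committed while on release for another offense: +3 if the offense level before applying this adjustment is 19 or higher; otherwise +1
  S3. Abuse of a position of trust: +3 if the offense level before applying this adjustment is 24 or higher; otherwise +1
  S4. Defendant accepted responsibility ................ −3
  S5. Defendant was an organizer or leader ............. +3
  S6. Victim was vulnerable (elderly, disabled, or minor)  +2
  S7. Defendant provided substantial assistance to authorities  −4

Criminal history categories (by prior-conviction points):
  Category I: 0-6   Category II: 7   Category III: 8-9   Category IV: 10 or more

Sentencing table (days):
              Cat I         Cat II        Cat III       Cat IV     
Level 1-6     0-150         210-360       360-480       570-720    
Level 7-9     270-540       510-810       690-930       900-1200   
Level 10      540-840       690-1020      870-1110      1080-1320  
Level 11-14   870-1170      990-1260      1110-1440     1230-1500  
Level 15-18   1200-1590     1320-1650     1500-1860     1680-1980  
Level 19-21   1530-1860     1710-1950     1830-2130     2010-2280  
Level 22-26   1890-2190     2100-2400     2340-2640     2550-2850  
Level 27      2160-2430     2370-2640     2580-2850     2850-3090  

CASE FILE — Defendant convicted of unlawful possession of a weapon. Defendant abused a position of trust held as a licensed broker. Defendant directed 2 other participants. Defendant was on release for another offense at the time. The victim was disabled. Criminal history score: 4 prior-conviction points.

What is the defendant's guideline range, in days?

Base offense level for unlawful possession of a weapon: 19.
S1 does not apply.
S2 applies (level before this adjustment is 19 ≥ 19, so +3): 19 + 3 = 22.
S3 applies (level before this adjustment is 22 < 24, so +1): 22 + 1 = 23.
S5 applies: 23 + 3 = 26.
S6 applies: 26 + 2 = 28.
Level 28 exceeds the maximum of 27; capped at 27.
Final offense level: 27.
Criminal history: 4 prior points → Category I (0-6).
Level 27 falls in the 27 band.
Grid: Level 27 × Category I = 2160-2430 days.

2160-2430 days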